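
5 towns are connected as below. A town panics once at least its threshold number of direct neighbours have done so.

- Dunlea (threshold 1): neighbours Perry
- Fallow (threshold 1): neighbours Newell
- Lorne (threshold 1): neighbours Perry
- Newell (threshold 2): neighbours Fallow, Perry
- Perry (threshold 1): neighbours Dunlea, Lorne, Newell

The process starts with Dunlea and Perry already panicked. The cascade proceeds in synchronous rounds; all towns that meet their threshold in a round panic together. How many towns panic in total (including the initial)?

3

Round 1 — Dunlea, Perry panic (initial).
Round 2 — checking thresholds:
  Lorne: 1 of 1 neighbours ≥ 1, panics.
  Newell: 1 of 2 neighbours < 2, holds.
Round 3 — no new panics; cascade stops.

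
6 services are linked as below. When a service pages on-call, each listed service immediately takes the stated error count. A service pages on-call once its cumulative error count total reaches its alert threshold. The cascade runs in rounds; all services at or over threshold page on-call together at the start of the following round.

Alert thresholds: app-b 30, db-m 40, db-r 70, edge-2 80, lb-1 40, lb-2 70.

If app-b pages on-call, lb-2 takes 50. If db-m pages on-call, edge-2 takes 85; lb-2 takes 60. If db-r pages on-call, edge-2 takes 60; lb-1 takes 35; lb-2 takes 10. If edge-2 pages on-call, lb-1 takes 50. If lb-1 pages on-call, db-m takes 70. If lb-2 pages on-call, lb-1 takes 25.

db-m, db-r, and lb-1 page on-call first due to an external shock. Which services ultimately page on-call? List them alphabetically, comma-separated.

db-m, db-r, edge-2, lb-1, lb-2

Round 1 — db-m, db-r, lb-1 page on-call (initial).
  edge-2: +85+60 → 145 ≥ 80
  lb-2: +60+10 → 70 ≥ 70
Round 2 — edge-2, lb-2 page on-call.
No further pages.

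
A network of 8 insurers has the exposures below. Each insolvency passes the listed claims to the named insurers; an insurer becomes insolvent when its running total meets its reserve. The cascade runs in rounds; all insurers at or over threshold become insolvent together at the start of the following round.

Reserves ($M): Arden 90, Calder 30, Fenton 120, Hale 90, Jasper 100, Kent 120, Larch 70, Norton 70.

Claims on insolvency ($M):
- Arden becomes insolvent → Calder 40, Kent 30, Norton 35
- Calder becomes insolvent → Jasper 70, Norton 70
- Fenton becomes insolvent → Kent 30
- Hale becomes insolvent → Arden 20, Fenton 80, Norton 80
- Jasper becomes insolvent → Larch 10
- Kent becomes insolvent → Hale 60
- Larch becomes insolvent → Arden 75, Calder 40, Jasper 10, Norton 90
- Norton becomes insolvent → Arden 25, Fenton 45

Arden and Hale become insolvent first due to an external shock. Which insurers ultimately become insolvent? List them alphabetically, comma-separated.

Round 1 — Arden, Hale become insolvent (initial).
  Calder: +40 → 40 ≥ 30
  Fenton: +80 → 80 < 120
  Kent: +30 → 30 < 120
  Norton: +35+80 → 115 ≥ 70
Round 2 — Calder, Norton become insolvent.
  Fenton: +45 → 125 ≥ 120
  Jasper: +70 → 70 < 100
Round 3 — Fenton becomes insolvent.
  Kent: +30 → 60 < 120
No further insolvencies.

Arden, Calder, Fenton, Hale, Norton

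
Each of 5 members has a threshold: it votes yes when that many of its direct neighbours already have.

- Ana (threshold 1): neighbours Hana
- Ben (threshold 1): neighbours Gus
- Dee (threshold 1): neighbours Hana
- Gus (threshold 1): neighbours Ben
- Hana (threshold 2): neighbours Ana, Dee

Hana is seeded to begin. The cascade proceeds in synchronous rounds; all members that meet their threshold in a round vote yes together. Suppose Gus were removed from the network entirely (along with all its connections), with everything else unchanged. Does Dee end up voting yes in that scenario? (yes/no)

With Gus removed:
Round 1 — Hana votes yes (initial).
Round 2 — checking thresholds:
  Ana: 1 of 1 neighbours ≥ 1, votes yes.
  Dee: 1 of 1 neighbours ≥ 1, votes yes.
Round 3 — no new yes votes; cascade stops.

yes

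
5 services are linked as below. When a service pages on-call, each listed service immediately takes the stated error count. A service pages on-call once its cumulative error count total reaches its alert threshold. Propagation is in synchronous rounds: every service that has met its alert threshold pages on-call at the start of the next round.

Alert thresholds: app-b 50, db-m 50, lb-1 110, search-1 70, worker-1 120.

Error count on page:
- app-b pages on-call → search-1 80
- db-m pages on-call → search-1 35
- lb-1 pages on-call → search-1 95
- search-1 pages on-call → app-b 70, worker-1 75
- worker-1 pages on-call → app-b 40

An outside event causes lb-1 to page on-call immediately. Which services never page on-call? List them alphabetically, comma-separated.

db-m, worker-1

Round 1 — lb-1 pages on-call (initial).
  search-1: +95 → 95 ≥ 70
Round 2 — search-1 pages on-call.
  app-b: +70 → 70 ≥ 50
  worker-1: +75 → 75 < 120
Round 3 — app-b pages on-call.
No further pages.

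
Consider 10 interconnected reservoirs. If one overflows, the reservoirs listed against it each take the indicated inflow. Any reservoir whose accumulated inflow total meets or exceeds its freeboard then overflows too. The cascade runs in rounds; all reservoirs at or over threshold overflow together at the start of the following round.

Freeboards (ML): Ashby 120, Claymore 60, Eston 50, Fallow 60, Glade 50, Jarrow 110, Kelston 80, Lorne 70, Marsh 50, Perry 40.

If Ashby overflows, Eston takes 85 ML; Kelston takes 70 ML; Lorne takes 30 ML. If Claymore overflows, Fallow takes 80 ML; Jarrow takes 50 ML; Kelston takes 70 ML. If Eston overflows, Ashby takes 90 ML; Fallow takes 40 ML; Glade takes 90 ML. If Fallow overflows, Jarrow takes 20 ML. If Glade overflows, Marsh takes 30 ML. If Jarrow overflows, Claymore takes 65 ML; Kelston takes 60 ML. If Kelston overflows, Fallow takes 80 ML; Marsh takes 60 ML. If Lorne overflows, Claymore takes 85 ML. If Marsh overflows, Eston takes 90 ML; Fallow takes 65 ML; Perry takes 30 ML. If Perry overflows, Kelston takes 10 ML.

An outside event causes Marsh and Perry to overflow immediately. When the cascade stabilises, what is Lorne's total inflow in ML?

0

Round 1 — Marsh, Perry overflow (initial).
  Eston: +90 → 90 ≥ 50
  Fallow: +65 → 65 ≥ 60
  Kelston: +10 → 10 < 80
Round 2 — Eston, Fallow overflow.
  Ashby: +90 → 90 < 120
  Glade: +90 → 90 ≥ 50
  Jarrow: +20 → 20 < 110
Round 3 — Glade overflows.
No further overflows.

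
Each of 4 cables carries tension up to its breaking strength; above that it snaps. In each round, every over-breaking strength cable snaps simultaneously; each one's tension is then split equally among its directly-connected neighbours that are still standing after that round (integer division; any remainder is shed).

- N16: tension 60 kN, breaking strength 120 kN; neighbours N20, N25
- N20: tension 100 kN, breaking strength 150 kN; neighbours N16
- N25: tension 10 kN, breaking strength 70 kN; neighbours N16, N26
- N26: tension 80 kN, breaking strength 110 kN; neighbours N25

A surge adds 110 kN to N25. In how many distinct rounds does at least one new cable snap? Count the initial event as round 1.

2

Round 1 — N25 at 120 > 70. N25 snaps.
  N25 sheds 120 kN to N16, N26: 60 each.
    N16: 60+60 = 120 ≤ 120
    N26: 80+60 = 140 > 110
Round 2 — N26 snaps.
  N26 sheds 140 kN: no online neighbours, lost.
No further breaks.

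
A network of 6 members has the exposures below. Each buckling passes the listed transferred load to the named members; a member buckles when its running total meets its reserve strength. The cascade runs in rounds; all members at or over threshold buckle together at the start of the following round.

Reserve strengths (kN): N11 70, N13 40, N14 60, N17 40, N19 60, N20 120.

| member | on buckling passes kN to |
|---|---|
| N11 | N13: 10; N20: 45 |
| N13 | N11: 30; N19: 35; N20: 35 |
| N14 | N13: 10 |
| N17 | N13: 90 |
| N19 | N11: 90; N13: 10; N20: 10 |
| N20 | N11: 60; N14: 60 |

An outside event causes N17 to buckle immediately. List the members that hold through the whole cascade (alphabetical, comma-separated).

N11, N14, N19, N20

Round 1 — N17 buckles (initial).
  N13: +90 → 90 ≥ 40
Round 2 — N13 buckles.
  N11: +30 → 30 < 70
  N19: +35 → 35 < 60
  N20: +35 → 35 < 120
No further bucklings.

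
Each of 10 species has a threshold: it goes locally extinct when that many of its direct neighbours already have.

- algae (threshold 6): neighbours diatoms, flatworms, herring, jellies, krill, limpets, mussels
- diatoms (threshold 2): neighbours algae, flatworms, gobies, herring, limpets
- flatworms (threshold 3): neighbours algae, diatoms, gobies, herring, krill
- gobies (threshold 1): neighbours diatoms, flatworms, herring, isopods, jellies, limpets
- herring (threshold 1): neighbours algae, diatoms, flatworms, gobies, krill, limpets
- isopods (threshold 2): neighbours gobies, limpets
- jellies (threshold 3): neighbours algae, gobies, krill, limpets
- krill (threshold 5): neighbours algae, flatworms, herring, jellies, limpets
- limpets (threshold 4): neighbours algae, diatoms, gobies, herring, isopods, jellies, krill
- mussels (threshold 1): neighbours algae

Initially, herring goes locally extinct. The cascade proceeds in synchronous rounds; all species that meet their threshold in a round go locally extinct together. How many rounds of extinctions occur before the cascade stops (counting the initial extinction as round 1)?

Round 1 — herring goes locally extinct (initial).
Round 2 — checking thresholds:
  algae: 1 of 7 neighbours < 6, below threshold.
  diatoms: 1 of 5 neighbours < 2, below threshold.
  flatworms: 1 of 5 neighbours < 3, below threshold.
  gobies: 1 of 6 neighbours ≥ 1, goes locally extinct.
  krill: 1 of 5 neighbours < 5, below threshold.
  limpets: 1 of 7 neighbours < 4, below threshold.
Round 3 — checking thresholds:
  algae: 1 of 7 neighbours < 6, below threshold.
  diatoms: 2 of 5 neighbours ≥ 2, goes locally extinct.
  flatworms: 2 of 5 neighbours < 3, below threshold.
  isopods: 1 of 2 neighbours < 2, below threshold.
  jellies: 1 of 4 neighbours < 3, below threshold.
  krill: 1 of 5 neighbours < 5, below threshold.
  limpets: 2 of 7 neighbours < 4, below threshold.
Round 4 — checking thresholds:
  algae: 2 of 7 neighbours < 6, below threshold.
  flatworms: 3 of 5 neighbours ≥ 3, goes locally extinct.
  isopods: 1 of 2 neighbours < 2, below threshold.
  jellies: 1 of 4 neighbours < 3, below threshold.
  krill: 1 of 5 neighbours < 5, below threshold.
  limpets: 3 of 7 neighbours < 4, below threshold.
Round 5 — no new extinctions; cascade stops.

4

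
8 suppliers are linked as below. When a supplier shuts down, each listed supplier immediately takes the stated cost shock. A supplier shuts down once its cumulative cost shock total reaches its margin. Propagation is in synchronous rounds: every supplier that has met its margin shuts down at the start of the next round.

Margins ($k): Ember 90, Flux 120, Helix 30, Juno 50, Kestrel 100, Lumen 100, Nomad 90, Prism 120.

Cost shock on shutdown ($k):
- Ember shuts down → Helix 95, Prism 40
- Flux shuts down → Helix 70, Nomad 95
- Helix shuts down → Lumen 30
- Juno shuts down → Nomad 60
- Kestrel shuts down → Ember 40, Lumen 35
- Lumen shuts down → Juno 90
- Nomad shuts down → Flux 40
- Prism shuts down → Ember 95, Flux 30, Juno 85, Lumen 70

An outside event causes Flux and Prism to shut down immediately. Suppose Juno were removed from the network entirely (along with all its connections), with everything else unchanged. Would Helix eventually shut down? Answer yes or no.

yes

With Juno removed:
Round 1 — Flux, Prism shut down (initial).
  Ember: +95 → 95 ≥ 90
  Helix: +70 → 70 ≥ 30
  Lumen: +70 → 70 < 100
  Nomad: +95 → 95 ≥ 90
Round 2 — Ember, Helix, Nomad shut down.
  Lumen: +30 → 100 ≥ 100
Round 3 — Lumen shuts down.
No further shutdowns.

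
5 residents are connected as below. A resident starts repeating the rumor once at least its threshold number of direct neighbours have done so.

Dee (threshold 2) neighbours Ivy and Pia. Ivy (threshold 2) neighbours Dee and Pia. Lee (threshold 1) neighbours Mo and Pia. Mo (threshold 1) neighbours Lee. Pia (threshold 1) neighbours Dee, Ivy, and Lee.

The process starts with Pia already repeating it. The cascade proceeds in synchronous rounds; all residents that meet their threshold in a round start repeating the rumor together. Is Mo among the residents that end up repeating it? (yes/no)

yes

Round 1 — Pia starts repeating the rumor (initial).
Round 2 — checking thresholds:
  Dee: 1 of 2 neighbours < 2, below threshold.
  Ivy: 1 of 2 neighbours < 2, below threshold.
  Lee: 1 of 2 neighbours ≥ 1, starts repeating the rumor.
Round 3 — checking thresholds:
  Dee: 1 of 2 neighbours < 2, below threshold.
  Ivy: 1 of 2 neighbours < 2, below threshold.
  Mo: 1 of 1 neighbours ≥ 1, starts repeating the rumor.
Round 4 — no new spreads; cascade stops.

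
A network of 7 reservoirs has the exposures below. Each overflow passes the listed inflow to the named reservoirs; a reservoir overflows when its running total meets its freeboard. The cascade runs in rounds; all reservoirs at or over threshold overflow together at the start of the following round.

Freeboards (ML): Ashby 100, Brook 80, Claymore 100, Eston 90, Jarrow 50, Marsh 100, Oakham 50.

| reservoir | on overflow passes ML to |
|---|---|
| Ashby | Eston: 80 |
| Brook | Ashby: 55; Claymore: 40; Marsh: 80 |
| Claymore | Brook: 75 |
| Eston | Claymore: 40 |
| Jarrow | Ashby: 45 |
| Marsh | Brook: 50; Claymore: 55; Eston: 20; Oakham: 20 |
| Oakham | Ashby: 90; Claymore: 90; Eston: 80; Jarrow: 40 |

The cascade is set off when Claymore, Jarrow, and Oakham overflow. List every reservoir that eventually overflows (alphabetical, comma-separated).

Ashby, Claymore, Eston, Jarrow, Oakham

Round 1 — Claymore, Jarrow, Oakham overflow (initial).
  Ashby: +45+90 → 135 ≥ 100
  Brook: +75 → 75 < 80
  Eston: +80 → 80 < 90
Round 2 — Ashby overflows.
  Eston: +80 → 160 ≥ 90
Round 3 — Eston overflows.
No further overflows.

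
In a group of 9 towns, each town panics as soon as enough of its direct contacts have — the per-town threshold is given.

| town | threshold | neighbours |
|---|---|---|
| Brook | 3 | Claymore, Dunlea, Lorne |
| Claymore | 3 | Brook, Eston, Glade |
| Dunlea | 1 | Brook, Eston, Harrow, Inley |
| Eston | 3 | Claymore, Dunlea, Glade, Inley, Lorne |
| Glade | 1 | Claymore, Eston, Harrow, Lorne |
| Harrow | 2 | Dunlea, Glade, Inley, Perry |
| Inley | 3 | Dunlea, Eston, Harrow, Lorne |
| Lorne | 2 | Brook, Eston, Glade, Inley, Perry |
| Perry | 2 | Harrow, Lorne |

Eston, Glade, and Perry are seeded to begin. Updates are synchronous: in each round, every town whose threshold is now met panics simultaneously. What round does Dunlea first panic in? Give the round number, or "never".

Round 1 — Eston, Glade, Perry panic (initial).
Round 2 — checking thresholds:
  Claymore: 2 of 3 neighbours < 3, below threshold.
  Dunlea: 1 of 4 neighbours ≥ 1, panics.
  Harrow: 2 of 4 neighbours ≥ 2, panics.
  Inley: 1 of 4 neighbours < 3, below threshold.
  Lorne: 3 of 5 neighbours ≥ 2, panics.
Round 3 — checking thresholds:
  Brook: 2 of 3 neighbours < 3, below threshold.
  Claymore: 2 of 3 neighbours < 3, below threshold.
  Inley: 4 of 4 neighbours ≥ 3, panics.
Round 4 — no new panics; cascade stops.

2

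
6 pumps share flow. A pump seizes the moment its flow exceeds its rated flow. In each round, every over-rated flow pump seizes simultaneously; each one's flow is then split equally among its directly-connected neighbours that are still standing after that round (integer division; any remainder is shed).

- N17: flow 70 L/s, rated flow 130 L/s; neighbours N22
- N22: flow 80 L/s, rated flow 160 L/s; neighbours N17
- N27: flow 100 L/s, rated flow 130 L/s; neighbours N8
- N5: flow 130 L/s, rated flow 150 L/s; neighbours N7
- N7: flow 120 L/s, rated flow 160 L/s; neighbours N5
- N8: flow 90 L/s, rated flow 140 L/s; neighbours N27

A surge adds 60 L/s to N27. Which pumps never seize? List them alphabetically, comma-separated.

N17, N22, N5, N7

Round 1 — N27 at 160 > 130. N27 seizes.
  N27 sheds 160 L/s to N8: 160 each.
    N8: 90+160 = 250 > 140
Round 2 — N8 seizes.
  N8 sheds 250 L/s: no online neighbours, lost.
No further seizures.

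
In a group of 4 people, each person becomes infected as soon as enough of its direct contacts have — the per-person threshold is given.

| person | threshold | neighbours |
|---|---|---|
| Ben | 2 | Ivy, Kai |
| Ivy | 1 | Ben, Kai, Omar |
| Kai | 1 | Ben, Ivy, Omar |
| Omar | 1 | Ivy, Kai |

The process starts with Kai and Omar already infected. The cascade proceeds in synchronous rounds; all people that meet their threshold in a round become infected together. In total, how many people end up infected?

4

Round 1 — Kai, Omar become infected (initial).
Round 2 — checking thresholds:
  Ben: 1 of 2 neighbours < 2, not yet.
  Ivy: 2 of 3 neighbours ≥ 1, becomes infected.
Round 3 — checking thresholds:
  Ben: 2 of 2 neighbours ≥ 2, becomes infected.
Round 4 — no new infections; cascade stops.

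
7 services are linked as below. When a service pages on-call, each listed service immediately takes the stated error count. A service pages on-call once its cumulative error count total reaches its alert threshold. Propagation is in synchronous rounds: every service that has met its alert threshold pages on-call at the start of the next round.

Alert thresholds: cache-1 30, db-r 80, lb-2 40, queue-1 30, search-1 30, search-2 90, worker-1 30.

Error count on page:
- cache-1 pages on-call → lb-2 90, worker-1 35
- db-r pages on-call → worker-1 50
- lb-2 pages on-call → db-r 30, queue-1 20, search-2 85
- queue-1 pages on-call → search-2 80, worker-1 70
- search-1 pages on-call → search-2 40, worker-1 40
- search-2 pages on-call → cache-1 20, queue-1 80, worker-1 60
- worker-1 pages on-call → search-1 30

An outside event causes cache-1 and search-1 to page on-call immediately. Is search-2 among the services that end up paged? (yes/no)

Round 1 — cache-1, search-1 page on-call (initial).
  lb-2: +90 → 90 ≥ 40
  search-2: +40 → 40 < 90
  worker-1: +35+40 → 75 ≥ 30
Round 2 — lb-2, worker-1 page on-call.
  db-r: +30 → 30 < 80
  queue-1: +20 → 20 < 30
  search-2: +85 → 125 ≥ 90
Round 3 — search-2 pages on-call.
  queue-1: +80 → 100 ≥ 30
Round 4 — queue-1 pages on-call.
No further pages.

yes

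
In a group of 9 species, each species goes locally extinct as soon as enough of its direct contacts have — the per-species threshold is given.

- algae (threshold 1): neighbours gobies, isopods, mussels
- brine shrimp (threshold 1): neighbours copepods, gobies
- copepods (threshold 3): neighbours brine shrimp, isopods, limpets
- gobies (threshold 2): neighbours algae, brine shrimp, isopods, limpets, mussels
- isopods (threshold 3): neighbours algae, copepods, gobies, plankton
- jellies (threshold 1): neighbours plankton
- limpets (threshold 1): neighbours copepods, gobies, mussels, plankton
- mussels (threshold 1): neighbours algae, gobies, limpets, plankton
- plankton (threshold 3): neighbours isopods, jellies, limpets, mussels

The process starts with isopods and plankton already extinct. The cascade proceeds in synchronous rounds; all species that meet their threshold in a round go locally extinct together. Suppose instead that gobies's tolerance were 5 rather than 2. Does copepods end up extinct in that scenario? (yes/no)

no

With gobies's tolerance at 5:
Round 1 — isopods, plankton go locally extinct (initial).
Round 2 — checking thresholds:
  algae: 1 of 3 neighbours ≥ 1, goes locally extinct.
  copepods: 1 of 3 neighbours < 3, not yet.
  gobies: 1 of 5 neighbours < 5, not yet.
  jellies: 1 of 1 neighbours ≥ 1, goes locally extinct.
  limpets: 1 of 4 neighbours ≥ 1, goes locally extinct.
  mussels: 1 of 4 neighbours ≥ 1, goes locally extinct.
Round 3 — no new extinctions; cascade stops.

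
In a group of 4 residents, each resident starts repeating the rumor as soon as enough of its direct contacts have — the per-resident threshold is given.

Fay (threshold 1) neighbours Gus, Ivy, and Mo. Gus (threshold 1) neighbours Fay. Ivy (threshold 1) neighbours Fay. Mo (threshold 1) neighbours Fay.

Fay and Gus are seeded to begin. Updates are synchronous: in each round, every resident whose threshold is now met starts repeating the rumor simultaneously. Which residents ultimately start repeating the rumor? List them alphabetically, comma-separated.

Fay, Gus, Ivy, Mo

Round 1 — Fay, Gus start repeating the rumor (initial).
Round 2 — checking thresholds:
  Ivy: 1 of 1 neighbours ≥ 1, starts repeating the rumor.
  Mo: 1 of 1 neighbours ≥ 1, starts repeating the rumor.
Round 3 — no new spreads; cascade stops.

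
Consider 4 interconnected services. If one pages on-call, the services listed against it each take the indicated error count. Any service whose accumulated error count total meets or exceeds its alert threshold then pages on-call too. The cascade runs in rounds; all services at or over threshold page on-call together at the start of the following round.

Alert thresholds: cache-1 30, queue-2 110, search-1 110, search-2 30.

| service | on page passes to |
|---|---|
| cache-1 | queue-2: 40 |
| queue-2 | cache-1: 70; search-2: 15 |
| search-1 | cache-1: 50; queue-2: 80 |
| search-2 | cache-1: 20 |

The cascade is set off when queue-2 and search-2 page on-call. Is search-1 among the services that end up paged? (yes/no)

no

Round 1 — queue-2, search-2 page on-call (initial).
  cache-1: +70+20 → 90 ≥ 30
Round 2 — cache-1 pages on-call.
No further pages.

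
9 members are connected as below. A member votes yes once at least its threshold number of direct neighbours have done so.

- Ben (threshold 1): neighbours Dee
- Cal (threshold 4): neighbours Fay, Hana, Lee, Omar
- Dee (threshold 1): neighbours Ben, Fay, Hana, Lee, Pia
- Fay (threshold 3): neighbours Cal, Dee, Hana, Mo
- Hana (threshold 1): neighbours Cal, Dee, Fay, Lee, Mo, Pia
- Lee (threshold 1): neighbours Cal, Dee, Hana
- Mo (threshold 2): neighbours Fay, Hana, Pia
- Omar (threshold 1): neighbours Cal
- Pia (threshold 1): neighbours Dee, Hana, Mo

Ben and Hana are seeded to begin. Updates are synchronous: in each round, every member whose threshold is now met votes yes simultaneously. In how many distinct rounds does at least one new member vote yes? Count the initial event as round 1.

4

Round 1 — Ben, Hana vote yes (initial).
Round 2 — checking thresholds:
  Cal: 1 of 4 neighbours < 4, holds.
  Dee: 2 of 5 neighbours ≥ 1, votes yes.
  Fay: 1 of 4 neighbours < 3, holds.
  Lee: 1 of 3 neighbours ≥ 1, votes yes.
  Mo: 1 of 3 neighbours < 2, holds.
  Pia: 1 of 3 neighbours ≥ 1, votes yes.
Round 3 — checking thresholds:
  Cal: 2 of 4 neighbours < 4, holds.
  Fay: 2 of 4 neighbours < 3, holds.
  Mo: 2 of 3 neighbours ≥ 2, votes yes.
Round 4 — checking thresholds:
  Cal: 2 of 4 neighbours < 4, holds.
  Fay: 3 of 4 neighbours ≥ 3, votes yes.
Round 5 — no new yes votes; cascade stops.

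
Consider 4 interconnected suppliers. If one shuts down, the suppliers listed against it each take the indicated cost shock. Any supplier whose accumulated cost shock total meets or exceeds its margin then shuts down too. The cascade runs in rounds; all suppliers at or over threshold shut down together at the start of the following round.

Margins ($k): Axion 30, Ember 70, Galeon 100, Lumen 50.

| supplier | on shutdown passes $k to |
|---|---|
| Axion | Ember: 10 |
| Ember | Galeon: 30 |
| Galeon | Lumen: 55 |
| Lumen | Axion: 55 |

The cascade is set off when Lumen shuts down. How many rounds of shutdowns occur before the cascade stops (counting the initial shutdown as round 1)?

Round 1 — Lumen shuts down (initial).
  Axion: +55 → 55 ≥ 30
Round 2 — Axion shuts down.
  Ember: +10 → 10 < 70
No further shutdowns.

2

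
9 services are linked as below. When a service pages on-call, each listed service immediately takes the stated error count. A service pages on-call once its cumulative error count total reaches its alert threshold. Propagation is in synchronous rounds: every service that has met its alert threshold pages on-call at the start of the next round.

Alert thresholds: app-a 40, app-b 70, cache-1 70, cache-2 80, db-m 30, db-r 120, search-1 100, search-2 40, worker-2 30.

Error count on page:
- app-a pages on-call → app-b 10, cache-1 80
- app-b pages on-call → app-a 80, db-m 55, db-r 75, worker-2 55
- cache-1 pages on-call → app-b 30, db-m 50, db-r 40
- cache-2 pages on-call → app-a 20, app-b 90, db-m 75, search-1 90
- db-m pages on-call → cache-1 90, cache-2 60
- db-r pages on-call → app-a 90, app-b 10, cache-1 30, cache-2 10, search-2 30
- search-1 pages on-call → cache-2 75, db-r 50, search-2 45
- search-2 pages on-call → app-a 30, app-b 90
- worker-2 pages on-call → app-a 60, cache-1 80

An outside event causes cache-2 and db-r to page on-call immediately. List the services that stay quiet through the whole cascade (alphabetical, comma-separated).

search-1, search-2

Round 1 — cache-2, db-r page on-call (initial).
  app-a: +20+90 → 110 ≥ 40
  app-b: +90+10 → 100 ≥ 70
  cache-1: +30 → 30 < 70
  db-m: +75 → 75 ≥ 30
  search-1: +90 → 90 < 100
  search-2: +30 → 30 < 40
Round 2 — app-a, app-b, db-m page on-call.
  cache-1: +80+90 → 200 ≥ 70
  worker-2: +55 → 55 ≥ 30
Round 3 — cache-1, worker-2 page on-call.
No further pages.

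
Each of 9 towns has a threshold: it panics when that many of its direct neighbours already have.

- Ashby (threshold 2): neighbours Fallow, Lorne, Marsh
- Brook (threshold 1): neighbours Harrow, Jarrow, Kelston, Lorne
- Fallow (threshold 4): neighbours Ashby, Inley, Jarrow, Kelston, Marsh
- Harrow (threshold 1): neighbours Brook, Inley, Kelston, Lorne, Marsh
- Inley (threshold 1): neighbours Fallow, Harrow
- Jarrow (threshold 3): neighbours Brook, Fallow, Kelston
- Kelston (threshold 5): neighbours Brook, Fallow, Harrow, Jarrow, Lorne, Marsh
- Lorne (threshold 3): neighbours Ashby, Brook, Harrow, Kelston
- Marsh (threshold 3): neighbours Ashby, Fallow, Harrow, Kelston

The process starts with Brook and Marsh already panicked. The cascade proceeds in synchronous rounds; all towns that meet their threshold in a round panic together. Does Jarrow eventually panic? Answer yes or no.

no

Round 1 — Brook, Marsh panic (initial).
Round 2 — checking thresholds:
  Ashby: 1 of 3 neighbours < 2, holds.
  Fallow: 1 of 5 neighbours < 4, holds.
  Harrow: 2 of 5 neighbours ≥ 1, panics.
  Jarrow: 1 of 3 neighbours < 3, holds.
  Kelston: 2 of 6 neighbours < 5, holds.
  Lorne: 1 of 4 neighbours < 3, holds.
Round 3 — checking thresholds:
  Ashby: 1 of 3 neighbours < 2, holds.
  Fallow: 1 of 5 neighbours < 4, holds.
  Inley: 1 of 2 neighbours ≥ 1, panics.
  Jarrow: 1 of 3 neighbours < 3, holds.
  Kelston: 3 of 6 neighbours < 5, holds.
  Lorne: 2 of 4 neighbours < 3, holds.
Round 4 — no new panics; cascade stops.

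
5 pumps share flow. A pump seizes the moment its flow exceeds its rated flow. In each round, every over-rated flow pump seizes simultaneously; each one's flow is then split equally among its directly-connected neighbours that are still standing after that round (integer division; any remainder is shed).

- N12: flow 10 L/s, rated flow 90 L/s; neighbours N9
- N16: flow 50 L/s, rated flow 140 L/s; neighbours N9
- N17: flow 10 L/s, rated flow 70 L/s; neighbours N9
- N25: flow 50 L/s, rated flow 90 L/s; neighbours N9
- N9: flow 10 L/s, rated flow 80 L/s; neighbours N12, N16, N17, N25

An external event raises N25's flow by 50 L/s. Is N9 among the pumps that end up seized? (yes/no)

yes

Round 1 — N25 at 100 > 90. N25 seizes.
  N25 sheds 100 L/s to N9: 100 each.
    N9: 10+100 = 110 > 80
Round 2 — N9 seizes.
  N9 sheds 110 L/s to N12, N16, N17: 36 each (2 lost).
    N12: 10+36 = 46 ≤ 90
    N16: 50+36 = 86 ≤ 140
    N17: 10+36 = 46 ≤ 70
No further seizures.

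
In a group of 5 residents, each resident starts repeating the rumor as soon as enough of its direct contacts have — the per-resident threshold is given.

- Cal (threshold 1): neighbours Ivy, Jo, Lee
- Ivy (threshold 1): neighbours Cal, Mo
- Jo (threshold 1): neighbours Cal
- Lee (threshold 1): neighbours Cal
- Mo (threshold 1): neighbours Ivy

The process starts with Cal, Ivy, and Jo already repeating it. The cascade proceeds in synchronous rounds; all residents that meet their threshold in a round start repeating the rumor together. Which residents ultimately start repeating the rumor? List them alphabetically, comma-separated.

Cal, Ivy, Jo, Lee, Mo

Round 1 — Cal, Ivy, Jo start repeating the rumor (initial).
Round 2 — checking thresholds:
  Lee: 1 of 1 neighbours ≥ 1, starts repeating the rumor.
  Mo: 1 of 1 neighbours ≥ 1, starts repeating the rumor.
Round 3 — no new spreads; cascade stops.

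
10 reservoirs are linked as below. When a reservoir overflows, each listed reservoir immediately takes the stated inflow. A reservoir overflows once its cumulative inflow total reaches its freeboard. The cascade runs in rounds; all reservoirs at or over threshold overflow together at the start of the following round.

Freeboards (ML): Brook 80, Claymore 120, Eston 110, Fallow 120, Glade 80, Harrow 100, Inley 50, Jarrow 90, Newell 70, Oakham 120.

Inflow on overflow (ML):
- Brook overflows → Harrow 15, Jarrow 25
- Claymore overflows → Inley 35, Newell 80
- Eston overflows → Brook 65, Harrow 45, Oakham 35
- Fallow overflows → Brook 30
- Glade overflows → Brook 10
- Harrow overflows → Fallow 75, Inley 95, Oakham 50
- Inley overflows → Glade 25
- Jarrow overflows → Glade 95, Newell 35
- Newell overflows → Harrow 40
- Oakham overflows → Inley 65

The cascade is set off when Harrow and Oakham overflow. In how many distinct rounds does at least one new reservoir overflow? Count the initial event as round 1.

2

Round 1 — Harrow, Oakham overflow (initial).
  Fallow: +75 → 75 < 120
  Inley: +95+65 → 160 ≥ 50
Round 2 — Inley overflows.
  Glade: +25 → 25 < 80
No further overflows.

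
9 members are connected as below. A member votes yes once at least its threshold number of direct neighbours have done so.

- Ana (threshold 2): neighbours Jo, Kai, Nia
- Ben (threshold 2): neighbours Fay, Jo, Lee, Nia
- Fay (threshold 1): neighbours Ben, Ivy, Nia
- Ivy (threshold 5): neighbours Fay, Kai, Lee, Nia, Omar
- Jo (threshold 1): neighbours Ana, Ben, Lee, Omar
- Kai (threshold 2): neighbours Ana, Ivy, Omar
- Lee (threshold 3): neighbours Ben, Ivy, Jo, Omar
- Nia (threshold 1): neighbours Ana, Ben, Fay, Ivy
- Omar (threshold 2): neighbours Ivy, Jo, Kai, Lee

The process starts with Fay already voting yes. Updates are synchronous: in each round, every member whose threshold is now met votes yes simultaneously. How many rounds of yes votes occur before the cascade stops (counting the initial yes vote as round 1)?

5

Round 1 — Fay votes yes (initial).
Round 2 — checking thresholds:
  Ben: 1 of 4 neighbours < 2, not yet.
  Ivy: 1 of 5 neighbours < 5, not yet.
  Nia: 1 of 4 neighbours ≥ 1, votes yes.
Round 3 — checking thresholds:
  Ana: 1 of 3 neighbours < 2, not yet.
  Ben: 2 of 4 neighbours ≥ 2, votes yes.
  Ivy: 2 of 5 neighbours < 5, not yet.
Round 4 — checking thresholds:
  Ana: 1 of 3 neighbours < 2, not yet.
  Ivy: 2 of 5 neighbours < 5, not yet.
  Jo: 1 of 4 neighbours ≥ 1, votes yes.
  Lee: 1 of 4 neighbours < 3, not yet.
Round 5 — checking thresholds:
  Ana: 2 of 3 neighbours ≥ 2, votes yes.
  Ivy: 2 of 5 neighbours < 5, not yet.
  Lee: 2 of 4 neighbours < 3, not yet.
  Omar: 1 of 4 neighbours < 2, not yet.
Round 6 — no new yes votes; cascade stops.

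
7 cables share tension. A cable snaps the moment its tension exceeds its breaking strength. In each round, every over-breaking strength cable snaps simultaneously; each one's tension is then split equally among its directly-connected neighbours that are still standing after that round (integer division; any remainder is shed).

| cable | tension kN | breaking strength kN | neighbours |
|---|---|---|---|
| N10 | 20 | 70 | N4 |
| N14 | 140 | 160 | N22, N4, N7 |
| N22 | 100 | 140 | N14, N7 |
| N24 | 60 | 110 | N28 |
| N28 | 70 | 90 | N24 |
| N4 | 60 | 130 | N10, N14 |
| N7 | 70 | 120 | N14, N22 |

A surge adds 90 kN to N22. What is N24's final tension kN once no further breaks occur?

Round 1 — N22 at 190 > 140. N22 snaps.
  N22 sheds 190 kN to N14, N7: 95 each.
    N14: 140+95 = 235 > 160
    N7: 70+95 = 165 > 120
Round 2 — N14, N7 snap.
  N14 sheds 235 kN to N4: 235 each.
    N4: 60+235 = 295 > 130
  N7 sheds 165 kN: no online neighbours, lost.
Round 3 — N4 snaps.
  N4 sheds 295 kN to N10: 295 each.
    N10: 20+295 = 315 > 70
Round 4 — N10 snaps.
  N10 sheds 315 kN: no online neighbours, lost.
No further breaks.

60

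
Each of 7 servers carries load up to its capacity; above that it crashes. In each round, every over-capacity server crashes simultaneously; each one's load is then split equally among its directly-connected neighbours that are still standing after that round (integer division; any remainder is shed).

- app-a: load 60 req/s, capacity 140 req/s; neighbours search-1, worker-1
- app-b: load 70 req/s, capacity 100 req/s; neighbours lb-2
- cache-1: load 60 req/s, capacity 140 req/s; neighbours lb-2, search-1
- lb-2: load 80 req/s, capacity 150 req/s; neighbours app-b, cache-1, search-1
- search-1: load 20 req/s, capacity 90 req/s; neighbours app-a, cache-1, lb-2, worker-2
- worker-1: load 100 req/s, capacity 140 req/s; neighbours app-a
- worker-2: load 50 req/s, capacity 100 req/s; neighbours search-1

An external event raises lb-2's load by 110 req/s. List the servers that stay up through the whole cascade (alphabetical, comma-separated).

app-a, cache-1, search-1, worker-1, worker-2

Round 1 — lb-2 at 190 > 150. lb-2 crashes.
  lb-2 sheds 190 req/s to app-b, cache-1, search-1: 63 each (1 lost).
    app-b: 70+63 = 133 > 100
    cache-1: 60+63 = 123 ≤ 140
    search-1: 20+63 = 83 ≤ 90
Round 2 — app-b crashes.
  app-b sheds 133 req/s: no online neighbours, lost.
No further crashes.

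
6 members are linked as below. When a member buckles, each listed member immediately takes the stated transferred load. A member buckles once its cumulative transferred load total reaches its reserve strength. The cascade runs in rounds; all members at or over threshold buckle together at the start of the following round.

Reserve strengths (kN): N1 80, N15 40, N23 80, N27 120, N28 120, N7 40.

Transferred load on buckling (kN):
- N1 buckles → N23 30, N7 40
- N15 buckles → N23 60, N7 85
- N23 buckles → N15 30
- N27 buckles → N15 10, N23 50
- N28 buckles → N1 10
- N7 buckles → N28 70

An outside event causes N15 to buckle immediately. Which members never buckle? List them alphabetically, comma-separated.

Round 1 — N15 buckles (initial).
  N23: +60 → 60 < 80
  N7: +85 → 85 ≥ 40
Round 2 — N7 buckles.
  N28: +70 → 70 < 120
No further bucklings.

N1, N23, N27, N28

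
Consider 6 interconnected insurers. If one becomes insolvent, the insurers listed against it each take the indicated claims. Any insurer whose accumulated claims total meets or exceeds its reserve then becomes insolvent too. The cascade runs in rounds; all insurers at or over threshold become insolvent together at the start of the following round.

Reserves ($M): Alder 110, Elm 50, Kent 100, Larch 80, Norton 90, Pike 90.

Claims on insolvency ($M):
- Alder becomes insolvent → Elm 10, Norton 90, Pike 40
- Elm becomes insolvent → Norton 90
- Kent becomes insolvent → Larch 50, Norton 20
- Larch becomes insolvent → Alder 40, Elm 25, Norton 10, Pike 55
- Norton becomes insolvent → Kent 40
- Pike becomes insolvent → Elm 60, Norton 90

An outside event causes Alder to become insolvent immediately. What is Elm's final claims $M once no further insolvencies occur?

10

Round 1 — Alder becomes insolvent (initial).
  Elm: +10 → 10 < 50
  Norton: +90 → 90 ≥ 90
  Pike: +40 → 40 < 90
Round 2 — Norton becomes insolvent.
  Kent: +40 → 40 < 100
No further insolvencies.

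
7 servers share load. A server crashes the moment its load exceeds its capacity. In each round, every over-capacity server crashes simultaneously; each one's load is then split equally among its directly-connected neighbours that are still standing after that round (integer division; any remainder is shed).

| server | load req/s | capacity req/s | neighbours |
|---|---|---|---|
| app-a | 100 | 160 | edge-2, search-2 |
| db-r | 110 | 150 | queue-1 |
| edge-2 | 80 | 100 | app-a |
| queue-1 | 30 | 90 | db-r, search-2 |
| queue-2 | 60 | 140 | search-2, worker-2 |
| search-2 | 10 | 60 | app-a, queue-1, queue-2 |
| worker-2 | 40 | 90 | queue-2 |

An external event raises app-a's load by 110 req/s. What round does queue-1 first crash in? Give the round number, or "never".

never

Round 1 — app-a at 210 > 160. app-a crashes.
  app-a sheds 210 req/s to edge-2, search-2: 105 each.
    edge-2: 80+105 = 185 > 100
    search-2: 10+105 = 115 > 60
Round 2 — edge-2, search-2 crash.
  edge-2 sheds 185 req/s: no online neighbours, lost.
  search-2 sheds 115 req/s to queue-1, queue-2: 57 each (1 lost).
    queue-1: 30+57 = 87 ≤ 90
    queue-2: 60+57 = 117 ≤ 140
No further crashes.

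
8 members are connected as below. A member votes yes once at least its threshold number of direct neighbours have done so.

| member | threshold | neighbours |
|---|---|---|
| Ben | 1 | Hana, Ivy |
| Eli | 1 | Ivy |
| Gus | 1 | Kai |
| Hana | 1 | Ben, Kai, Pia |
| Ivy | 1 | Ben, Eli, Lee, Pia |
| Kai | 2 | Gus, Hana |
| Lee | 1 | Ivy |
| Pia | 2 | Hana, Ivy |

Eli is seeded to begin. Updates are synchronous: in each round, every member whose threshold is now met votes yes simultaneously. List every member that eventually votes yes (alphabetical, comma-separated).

Round 1 — Eli votes yes (initial).
Round 2 — checking thresholds:
  Ivy: 1 of 4 neighbours ≥ 1, votes yes.
Round 3 — checking thresholds:
  Ben: 1 of 2 neighbours ≥ 1, votes yes.
  Lee: 1 of 1 neighbours ≥ 1, votes yes.
  Pia: 1 of 2 neighbours < 2, below threshold.
Round 4 — checking thresholds:
  Hana: 1 of 3 neighbours ≥ 1, votes yes.
  Pia: 1 of 2 neighbours < 2, below threshold.
Round 5 — checking thresholds:
  Kai: 1 of 2 neighbours < 2, below threshold.
  Pia: 2 of 2 neighbours ≥ 2, votes yes.
Round 6 — no new yes votes; cascade stops.

Ben, Eli, Hana, Ivy, Lee, Pia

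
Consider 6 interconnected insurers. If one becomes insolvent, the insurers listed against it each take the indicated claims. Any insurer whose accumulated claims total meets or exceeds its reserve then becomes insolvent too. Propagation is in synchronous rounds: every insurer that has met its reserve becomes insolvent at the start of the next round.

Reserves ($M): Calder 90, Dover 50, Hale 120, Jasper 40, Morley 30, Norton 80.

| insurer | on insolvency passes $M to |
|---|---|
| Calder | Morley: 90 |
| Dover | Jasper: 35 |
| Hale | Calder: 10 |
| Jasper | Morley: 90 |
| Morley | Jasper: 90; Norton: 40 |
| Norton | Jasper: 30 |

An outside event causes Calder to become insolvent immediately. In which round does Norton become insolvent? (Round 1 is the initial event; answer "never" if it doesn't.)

Round 1 — Calder becomes insolvent (initial).
  Morley: +90 → 90 ≥ 30
Round 2 — Morley becomes insolvent.
  Jasper: +90 → 90 ≥ 40
  Norton: +40 → 40 < 80
Round 3 — Jasper becomes insolvent.
No further insolvencies.

never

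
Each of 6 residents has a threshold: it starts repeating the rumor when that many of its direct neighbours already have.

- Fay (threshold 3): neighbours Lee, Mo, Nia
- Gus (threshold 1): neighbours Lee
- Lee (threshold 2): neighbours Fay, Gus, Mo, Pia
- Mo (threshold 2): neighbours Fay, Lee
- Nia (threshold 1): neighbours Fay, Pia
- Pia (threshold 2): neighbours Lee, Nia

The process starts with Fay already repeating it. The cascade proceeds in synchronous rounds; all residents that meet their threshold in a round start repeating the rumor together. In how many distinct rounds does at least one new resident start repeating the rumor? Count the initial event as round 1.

2

Round 1 — Fay starts repeating the rumor (initial).
Round 2 — checking thresholds:
  Lee: 1 of 4 neighbours < 2, below threshold.
  Mo: 1 of 2 neighbours < 2, below threshold.
  Nia: 1 of 2 neighbours ≥ 1, starts repeating the rumor.
Round 3 — no new spreads; cascade stops.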